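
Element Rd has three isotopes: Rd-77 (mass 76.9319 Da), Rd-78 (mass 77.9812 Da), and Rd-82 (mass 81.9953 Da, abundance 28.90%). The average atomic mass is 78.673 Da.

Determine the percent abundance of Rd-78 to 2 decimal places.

26.47%

The remaining 71.10% is split between Rd-77 (fraction x) and Rd-78 (fraction 0.7110 − x).
Substituting: 76.9319x + 77.9812(0.7110 − x) = 54.9763583
(76.9319 − 77.9812)x = -0.4682749  ⇒  x = 0.44627, y = 0.26473
Rd-77: 44.63%, Rd-78: 26.47%.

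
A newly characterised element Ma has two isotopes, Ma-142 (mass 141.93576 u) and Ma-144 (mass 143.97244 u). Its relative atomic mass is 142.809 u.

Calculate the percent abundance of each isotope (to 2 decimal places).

Let x be the fractional abundance of Ma-142; then Ma-144 has abundance 1 − x.
141.93576·x + 143.97244·(1 − x) = 142.809
(141.93576 − 143.97244)·x = 142.809 − 143.97244
x = -1.16344 / -2.03668 = 0.57124 → 57.12% Ma-142, 42.88% Ma-144.

Ma-142: 57.12%, Ma-144: 42.88%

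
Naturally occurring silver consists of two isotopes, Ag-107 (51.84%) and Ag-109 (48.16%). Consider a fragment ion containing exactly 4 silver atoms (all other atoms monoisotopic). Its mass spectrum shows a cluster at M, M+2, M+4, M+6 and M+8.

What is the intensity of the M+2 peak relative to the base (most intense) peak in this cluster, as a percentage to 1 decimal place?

Binomial terms of (0.5184 + 0.4816)^4: M 0.0722, M+2 0.2684, M+4 0.3740, M+6 0.2316, M+8 0.0538 → M+4 is the base peak.
P(M+4) = C(4,2) × 0.5184^2 × 0.4816^2 = 6 × 0.26873856 × 0.23193856 = 0.373985 (base)
P(M+2) = C(4,1) × 0.5184^3 × 0.4816^1 = 4 × 0.13931407 × 0.4816 = 0.268375
Relative intensity = 0.268375 / 0.373985 × 100 = 71.8

71.8%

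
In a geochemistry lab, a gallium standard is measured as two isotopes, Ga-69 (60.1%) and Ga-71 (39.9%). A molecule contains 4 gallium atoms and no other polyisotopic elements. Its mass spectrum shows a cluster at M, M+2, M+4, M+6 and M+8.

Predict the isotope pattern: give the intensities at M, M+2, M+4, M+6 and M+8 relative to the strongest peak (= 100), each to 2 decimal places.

37.66 : 100.00 : 99.58 : 44.08 : 7.32

Expanding (0.601 + 0.399)^4:
P(M) = 0.601^4 = 0.130466
P(M+2) = 4 × 0.601^3 × 0.399^1 = 0.346463
P(M+4) = 6 × 0.601^2 × 0.399^2 = 0.345021
P(M+6) = 4 × 0.601^1 × 0.399^3 = 0.152705
P(M+8) = 0.399^4 = 0.025345
The M+2 peak is largest (0.346463); scaling to 100 gives 37.66 : 100.00 : 99.58 : 44.08 : 7.32.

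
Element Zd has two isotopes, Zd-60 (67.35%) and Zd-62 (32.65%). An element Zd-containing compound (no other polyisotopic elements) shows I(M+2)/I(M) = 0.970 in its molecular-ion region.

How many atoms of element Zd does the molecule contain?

For n independent Zd atoms, I(M+2)/I(M) = n · (abundance Zd-62) / (abundance Zd-60) = n · 0.3265/0.6735.
n = 0.970 × 0.6735/0.3265 = 2.00 ≈ 2

2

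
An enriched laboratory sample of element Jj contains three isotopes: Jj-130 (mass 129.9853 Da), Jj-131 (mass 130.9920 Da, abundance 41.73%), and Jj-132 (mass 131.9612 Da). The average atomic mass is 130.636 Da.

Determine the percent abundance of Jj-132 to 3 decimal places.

The remaining 58.27% is split between Jj-130 (fraction x) and Jj-132 (fraction 0.5827 − x).
Substituting: 129.9853x + 131.9612(0.5827 − x) = 75.9730384
(129.9853 − 131.9612)x = -0.92075284  ⇒  x = 0.46599, y = 0.11671
Jj-130: 46.599%, Jj-132: 11.671%.

11.671%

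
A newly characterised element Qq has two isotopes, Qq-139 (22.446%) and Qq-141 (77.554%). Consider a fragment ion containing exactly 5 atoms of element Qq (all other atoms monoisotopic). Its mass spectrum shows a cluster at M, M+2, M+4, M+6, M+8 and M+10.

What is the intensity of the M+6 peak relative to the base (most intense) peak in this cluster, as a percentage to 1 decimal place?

57.9%

(0.22446 + 0.77554)^5 gives M 0.0006, M+2 0.0098, M+4 0.0680, M+6 0.2350, M+8 0.4060, M+10 0.2806; the largest is M+8.
P(M+8) = C(5,4) × 0.22446^1 × 0.77554^4 = 5 × 0.22446 × 0.36175689 = 0.406000 (base)
P(M+6) = C(5,3) × 0.22446^2 × 0.77554^3 = 10 × 0.05038229 × 0.46645807 = 0.235012
Relative intensity = 0.235012 / 0.406000 × 100 = 57.9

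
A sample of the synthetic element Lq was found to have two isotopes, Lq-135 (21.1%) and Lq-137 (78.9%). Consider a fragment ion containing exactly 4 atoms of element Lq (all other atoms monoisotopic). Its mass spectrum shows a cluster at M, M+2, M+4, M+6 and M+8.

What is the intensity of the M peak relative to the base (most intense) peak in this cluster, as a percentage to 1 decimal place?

0.5%

Binomial terms of (0.211 + 0.789)^4: M 0.0020, M+2 0.0296, M+4 0.1663, M+6 0.4145, M+8 0.3875 → M+6 is the base peak.
P(M+6) = C(4,3) × 0.211^1 × 0.789^3 = 4 × 0.2110 × 0.49116907 = 0.414547 (base)
P(M) = C(4,0) × 0.211^4 × 0.789^0 = 1 × 0.00198212 × 1.0000 = 0.001982
Relative intensity = 0.001982 / 0.414547 × 100 = 0.5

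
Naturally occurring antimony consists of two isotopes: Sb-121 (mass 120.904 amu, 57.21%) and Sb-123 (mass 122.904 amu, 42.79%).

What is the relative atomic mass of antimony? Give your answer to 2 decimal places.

Ar = Σ fᵢ·mᵢ = 0.5721 × 120.904 + 0.4279 × 122.904
= 69.1692 + 52.5906 = 121.7598 amu

121.76 amu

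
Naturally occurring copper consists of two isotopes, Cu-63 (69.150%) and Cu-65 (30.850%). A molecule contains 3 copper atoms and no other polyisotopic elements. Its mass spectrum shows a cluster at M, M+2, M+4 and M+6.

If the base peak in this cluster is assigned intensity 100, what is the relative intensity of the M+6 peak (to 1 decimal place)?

6.6

(0.69150 + 0.30850)^3 gives M 0.3307, M+2 0.4425, M+4 0.1974, M+6 0.0294; the largest is M+2.
P(M+2) = C(3,1) × 0.69150^2 × 0.30850^1 = 3 × 0.47817225 × 0.3085 = 0.442548 (base)
P(M+6) = C(3,3) × 0.69150^0 × 0.30850^3 = 1 × 1.0000 × 0.02936064 = 0.029361
Relative intensity = 0.029361 / 0.442548 × 100 = 6.6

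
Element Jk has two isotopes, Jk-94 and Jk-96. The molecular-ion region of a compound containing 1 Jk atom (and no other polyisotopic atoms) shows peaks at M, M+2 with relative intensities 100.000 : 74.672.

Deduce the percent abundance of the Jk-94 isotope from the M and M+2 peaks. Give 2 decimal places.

57.25%

Write p for the Jk-94 fraction. I(M+2)/I(M) = [C(1,1)·p^0·(1−p)] / p^1 = 1·(1−p)/p = 74.672/100.000 = 0.7467
(1−p)/p = 0.7467/1 = 0.7467  ⇒  p = 1/(1 + 0.7467) = 0.5725
Jk-94: 57.25%, Jk-96: 42.75%.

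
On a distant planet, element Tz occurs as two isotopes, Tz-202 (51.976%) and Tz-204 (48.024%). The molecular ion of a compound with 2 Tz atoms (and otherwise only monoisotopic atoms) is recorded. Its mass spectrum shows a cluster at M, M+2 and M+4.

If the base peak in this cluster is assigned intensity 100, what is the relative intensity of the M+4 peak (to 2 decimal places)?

46.20

Binomial terms of (0.51976 + 0.48024)^2: M 0.2702, M+2 0.4992, M+4 0.2306 → M+2 is the base peak.
P(M+2) = C(2,1) × 0.51976^1 × 0.48024^1 = 2 × 0.51976 × 0.48024 = 0.499219 (base)
P(M+4) = C(2,2) × 0.51976^0 × 0.48024^2 = 1 × 1.0000 × 0.23063046 = 0.230630
Relative intensity = 0.230630 / 0.499219 × 100 = 46.20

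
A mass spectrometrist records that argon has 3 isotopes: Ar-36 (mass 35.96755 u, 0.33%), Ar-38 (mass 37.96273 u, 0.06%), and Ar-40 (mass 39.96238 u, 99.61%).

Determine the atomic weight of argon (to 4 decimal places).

The abundance-weighted mean is 0.0033 × 35.96755 + 0.0006 × 37.96273 + 0.9961 × 39.96238
= 0.118693 + 0.022778 + 39.806527 = 39.947998 u

39.9480 u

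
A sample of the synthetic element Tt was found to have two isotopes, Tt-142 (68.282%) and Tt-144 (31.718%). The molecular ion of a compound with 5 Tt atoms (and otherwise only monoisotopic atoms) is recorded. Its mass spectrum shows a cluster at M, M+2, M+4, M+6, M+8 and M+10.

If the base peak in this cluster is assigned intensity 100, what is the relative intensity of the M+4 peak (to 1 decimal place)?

92.9

(0.68282 + 0.31718)^5 gives M 0.1484, M+2 0.3447, M+4 0.3203, M+6 0.1488, M+8 0.0346, M+10 0.0032; the largest is M+2.
P(M+2) = C(5,1) × 0.68282^4 × 0.31718^1 = 5 × 0.21738268 × 0.31718 = 0.344747 (base)
P(M+4) = C(5,2) × 0.68282^3 × 0.31718^2 = 10 × 0.31836015 × 0.10060315 = 0.320280
Relative intensity = 0.320280 / 0.344747 × 100 = 92.9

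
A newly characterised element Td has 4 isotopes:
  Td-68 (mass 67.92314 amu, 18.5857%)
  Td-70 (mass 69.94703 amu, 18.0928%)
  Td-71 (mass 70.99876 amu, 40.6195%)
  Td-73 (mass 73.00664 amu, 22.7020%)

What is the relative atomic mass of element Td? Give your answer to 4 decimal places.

70.6927 amu

Weight each isotope mass by its fractional abundance: 0.185857 × 67.92314 + 0.180928 × 69.94703 + 0.406195 × 70.99876 + 0.227020 × 73.00664
= 12.623991 + 12.655376 + 28.839341 + 16.573967 = 70.692675 amu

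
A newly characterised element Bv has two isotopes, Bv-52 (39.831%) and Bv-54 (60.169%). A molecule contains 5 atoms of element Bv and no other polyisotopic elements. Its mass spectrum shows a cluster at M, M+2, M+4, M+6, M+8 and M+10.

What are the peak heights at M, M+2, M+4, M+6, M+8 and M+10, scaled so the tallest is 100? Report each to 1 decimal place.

Each Bv atom is independently Bv-52 (p = 0.39831) or Bv-54 (q = 0.60169); the cluster is the binomial expansion (p + q)^5.
P(M) = 0.39831^5 = 0.010026
P(M+2) = 5 × 0.39831^4 × 0.60169^1 = 0.075723
P(M+4) = 10 × 0.39831^3 × 0.60169^2 = 0.228775
P(M+6) = 10 × 0.39831^2 × 0.60169^3 = 0.345590
P(M+8) = 5 × 0.39831^1 × 0.60169^4 = 0.261025
P(M+10) = 0.60169^5 = 0.078861
The M+6 peak is largest (0.345590); scaling to 100 gives 2.9 : 21.9 : 66.2 : 100.0 : 75.5 : 22.8.

2.9 : 21.9 : 66.2 : 100.0 : 75.5 : 22.8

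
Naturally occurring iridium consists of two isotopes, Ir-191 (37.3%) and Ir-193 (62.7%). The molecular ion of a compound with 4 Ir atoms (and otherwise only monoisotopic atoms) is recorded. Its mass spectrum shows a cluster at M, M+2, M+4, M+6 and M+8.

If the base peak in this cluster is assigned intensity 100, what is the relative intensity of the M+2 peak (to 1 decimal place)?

Binomial terms of (0.373 + 0.627)^4: M 0.0194, M+2 0.1302, M+4 0.3282, M+6 0.3678, M+8 0.1546 → M+6 is the base peak.
P(M+6) = C(4,3) × 0.373^1 × 0.627^3 = 4 × 0.3730 × 0.24649188 = 0.367766 (base)
P(M+2) = C(4,1) × 0.373^3 × 0.627^1 = 4 × 0.05189512 × 0.6270 = 0.130153
Relative intensity = 0.130153 / 0.367766 × 100 = 35.4

35.4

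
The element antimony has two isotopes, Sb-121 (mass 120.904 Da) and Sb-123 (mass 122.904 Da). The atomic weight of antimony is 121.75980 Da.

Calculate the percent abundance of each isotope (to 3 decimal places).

Sb-121: 57.210%, Sb-123: 42.790%

With x = fraction of Sb-121 (so Sb-123 is 1 − x):
120.904·x + 122.904·(1 − x) = 121.75980
(120.904 − 122.904)·x = 121.75980 − 122.904
x = -1.14420 / -2.000 = 0.57210 → 57.210% Sb-121, 42.790% Sb-123.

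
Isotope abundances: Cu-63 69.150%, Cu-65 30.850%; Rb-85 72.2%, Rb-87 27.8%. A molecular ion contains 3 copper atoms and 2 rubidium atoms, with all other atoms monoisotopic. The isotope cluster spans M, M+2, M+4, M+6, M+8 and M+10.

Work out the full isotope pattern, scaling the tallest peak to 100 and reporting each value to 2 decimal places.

47.43 : 100.00 : 84.23 : 35.43 : 7.44 : 0.62

Copper pattern (n=3): 0.33065611 : 0.44254842 : 0.19743483 : 0.02936064
Rubidium pattern (n=2): 0.521284 : 0.401432 : 0.077284
Convolve the two distributions (both contribute in 2-u steps):
  M: 0.33065611×0.521284 = 0.172366
  M+2: 0.33065611×0.401432 + 0.44254842×0.521284 = 0.363429
  M+4: 0.33065611×0.077284 + 0.44254842×0.401432 + 0.19743483×0.521284 = 0.306127
  M+6: 0.44254842×0.077284 + 0.19743483×0.401432 + 0.02936064×0.521284 = 0.128764
  M+8: 0.19743483×0.077284 + 0.02936064×0.401432 = 0.027045
  M+10: 0.02936064×0.077284 = 0.002269
Scale to base peak (0.363429) = 100: 47.43 : 100.00 : 84.23 : 35.43 : 7.44 : 0.62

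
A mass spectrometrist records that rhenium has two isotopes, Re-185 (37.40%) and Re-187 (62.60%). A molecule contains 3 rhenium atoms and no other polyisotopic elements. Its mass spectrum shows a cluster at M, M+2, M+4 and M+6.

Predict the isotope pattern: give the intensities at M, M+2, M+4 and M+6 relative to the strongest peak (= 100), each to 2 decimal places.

11.90 : 59.74 : 100.00 : 55.79

Each Re atom is independently Re-185 (p = 0.3740) or Re-187 (q = 0.6260); the cluster is the binomial expansion (p + q)^3.
P(M) = 0.3740^3 = 0.052314
P(M+2) = 3 × 0.3740^2 × 0.6260^1 = 0.262687
P(M+4) = 3 × 0.3740^1 × 0.6260^2 = 0.439685
P(M+6) = 0.6260^3 = 0.245314
The M+4 peak is largest (0.439685); scaling to 100 gives 11.90 : 59.74 : 100.00 : 55.79.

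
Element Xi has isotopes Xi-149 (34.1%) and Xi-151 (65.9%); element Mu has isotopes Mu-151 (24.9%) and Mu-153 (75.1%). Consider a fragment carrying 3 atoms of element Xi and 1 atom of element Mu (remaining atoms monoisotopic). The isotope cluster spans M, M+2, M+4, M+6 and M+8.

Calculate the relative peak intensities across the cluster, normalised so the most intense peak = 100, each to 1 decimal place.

Element Xi pattern (n=3): 0.03965182 : 0.22988754 : 0.44426946 : 0.28619118
Element Mu pattern (n=1): 0.2490 : 0.7510
Convolve the two distributions (both contribute in 2-u steps):
  M: 0.03965182×0.2490 = 0.009873
  M+2: 0.03965182×0.7510 + 0.22988754×0.2490 = 0.087021
  M+4: 0.22988754×0.7510 + 0.44426946×0.2490 = 0.283269
  M+6: 0.44426946×0.7510 + 0.28619118×0.2490 = 0.404908
  M+8: 0.28619118×0.7510 = 0.214930
Scale to base peak (0.404908) = 100: 2.4 : 21.5 : 70.0 : 100.0 : 53.1

2.4 : 21.5 : 70.0 : 100.0 : 53.1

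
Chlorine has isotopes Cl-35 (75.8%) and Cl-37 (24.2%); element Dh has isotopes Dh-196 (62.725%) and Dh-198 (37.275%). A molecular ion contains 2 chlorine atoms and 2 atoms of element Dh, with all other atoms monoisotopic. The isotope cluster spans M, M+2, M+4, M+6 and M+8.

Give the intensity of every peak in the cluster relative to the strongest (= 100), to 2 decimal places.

54.73 : 100.00 : 66.44 : 18.97 : 1.97

Chlorine pattern (n=2): 0.574564 : 0.366872 : 0.058564
Element Dh pattern (n=2): 0.39344256 : 0.46761487 : 0.13894256
Convolve the two distributions (both contribute in 2-u steps):
  M: 0.574564×0.39344256 = 0.226058
  M+2: 0.574564×0.46761487 + 0.366872×0.39344256 = 0.413018
  M+4: 0.574564×0.13894256 + 0.366872×0.46761487 + 0.058564×0.39344256 = 0.274428
  M+6: 0.366872×0.13894256 + 0.058564×0.46761487 = 0.078360
  M+8: 0.058564×0.13894256 = 0.008137
Scale to base peak (0.413018) = 100: 54.73 : 100.00 : 66.44 : 18.97 : 1.97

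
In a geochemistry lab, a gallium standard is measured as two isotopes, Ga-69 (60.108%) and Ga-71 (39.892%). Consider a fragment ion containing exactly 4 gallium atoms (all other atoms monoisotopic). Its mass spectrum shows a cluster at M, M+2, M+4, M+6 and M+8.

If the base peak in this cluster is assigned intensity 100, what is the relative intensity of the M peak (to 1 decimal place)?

(0.60108 + 0.39892)^4 gives M 0.1305, M+2 0.3465, M+4 0.3450, M+6 0.1526, M+8 0.0253; the largest is M+2.
P(M+2) = C(4,1) × 0.60108^3 × 0.39892^1 = 4 × 0.2171685 × 0.39892 = 0.346531 (base)
P(M) = C(4,0) × 0.60108^4 × 0.39892^0 = 1 × 0.13053564 × 1.0000 = 0.130536
Relative intensity = 0.130536 / 0.346531 × 100 = 37.7

37.7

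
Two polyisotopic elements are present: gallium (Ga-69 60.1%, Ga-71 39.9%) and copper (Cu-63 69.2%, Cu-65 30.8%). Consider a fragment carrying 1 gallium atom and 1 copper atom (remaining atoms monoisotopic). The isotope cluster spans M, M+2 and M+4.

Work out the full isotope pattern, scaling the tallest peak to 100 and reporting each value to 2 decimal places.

90.17 : 100.00 : 26.65

Gallium pattern (n=1): 0.6010 : 0.3990
Copper pattern (n=1): 0.6920 : 0.3080
Convolve the two distributions (both contribute in 2-u steps):
  M: 0.6010×0.6920 = 0.415892
  M+2: 0.6010×0.3080 + 0.3990×0.6920 = 0.461216
  M+4: 0.3990×0.3080 = 0.122892
Scale to base peak (0.461216) = 100: 90.17 : 100.00 : 26.65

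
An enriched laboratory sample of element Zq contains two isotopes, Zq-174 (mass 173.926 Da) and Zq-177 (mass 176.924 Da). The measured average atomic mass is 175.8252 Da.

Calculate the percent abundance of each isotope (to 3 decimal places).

Zq-174: 36.651%, Zq-177: 63.349%

Writing the weighted mean with unknown fraction x of Zq-174:
173.926·x + 176.924·(1 − x) = 175.8252
(173.926 − 176.924)·x = 175.8252 − 176.924
x = -1.0988 / -2.998 = 0.36651 → 36.651% Zq-174, 63.349% Zq-177.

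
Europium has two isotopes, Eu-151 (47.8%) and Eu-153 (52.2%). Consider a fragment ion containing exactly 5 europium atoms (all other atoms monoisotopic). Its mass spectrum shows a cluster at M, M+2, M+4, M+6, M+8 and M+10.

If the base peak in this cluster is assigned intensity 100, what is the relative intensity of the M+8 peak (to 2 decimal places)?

54.60

Term probabilities: M 0.0250, M+2 0.1363, M+4 0.2976, M+6 0.3250, M+8 0.1775, M+10 0.0388. Base peak = M+6.
P(M+6) = C(5,3) × 0.478^2 × 0.522^3 = 10 × 0.228484 × 0.14223665 = 0.324988 (base)
P(M+8) = C(5,4) × 0.478^1 × 0.522^4 = 5 × 0.4780 × 0.07424753 = 0.177452
Relative intensity = 0.177452 / 0.324988 × 100 = 54.60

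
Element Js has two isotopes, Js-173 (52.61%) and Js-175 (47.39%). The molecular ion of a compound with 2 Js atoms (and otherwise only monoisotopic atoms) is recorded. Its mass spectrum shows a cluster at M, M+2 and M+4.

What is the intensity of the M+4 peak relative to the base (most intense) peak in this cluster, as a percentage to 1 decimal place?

Binomial terms of (0.5261 + 0.4739)^2: M 0.2768, M+2 0.4986, M+4 0.2246 → M+2 is the base peak.
P(M+2) = C(2,1) × 0.5261^1 × 0.4739^1 = 2 × 0.5261 × 0.4739 = 0.498638 (base)
P(M+4) = C(2,2) × 0.5261^0 × 0.4739^2 = 1 × 1.0000 × 0.22458121 = 0.224581
Relative intensity = 0.224581 / 0.498638 × 100 = 45.0

45.0%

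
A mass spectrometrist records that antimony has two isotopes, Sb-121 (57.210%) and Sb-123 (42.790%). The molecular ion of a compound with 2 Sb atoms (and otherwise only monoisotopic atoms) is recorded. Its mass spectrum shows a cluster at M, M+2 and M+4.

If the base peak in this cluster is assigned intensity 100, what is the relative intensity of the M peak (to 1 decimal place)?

Binomial terms of (0.57210 + 0.42790)^2: M 0.3273, M+2 0.4896, M+4 0.1831 → M+2 is the base peak.
P(M+2) = C(2,1) × 0.57210^1 × 0.42790^1 = 2 × 0.5721 × 0.4279 = 0.489603 (base)
P(M) = C(2,0) × 0.57210^2 × 0.42790^0 = 1 × 0.32729841 × 1.0000 = 0.327298
Relative intensity = 0.327298 / 0.489603 × 100 = 66.8

66.8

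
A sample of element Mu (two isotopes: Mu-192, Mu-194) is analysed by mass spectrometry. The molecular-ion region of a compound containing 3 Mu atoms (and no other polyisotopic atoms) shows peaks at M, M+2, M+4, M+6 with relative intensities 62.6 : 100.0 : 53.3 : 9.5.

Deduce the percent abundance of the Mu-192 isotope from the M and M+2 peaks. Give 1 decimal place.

Let p = fractional abundance of Mu-192. I(M+2)/I(M) = [C(3,1)·p^2·(1−p)] / p^3 = 3·(1−p)/p = 100.0/62.6 = 1.5974
(1−p)/p = 1.5974/3 = 0.5325  ⇒  p = 1/(1 + 0.5325) = 0.6525
Mu-192: 65.3%, Mu-194: 34.7%.

65.3%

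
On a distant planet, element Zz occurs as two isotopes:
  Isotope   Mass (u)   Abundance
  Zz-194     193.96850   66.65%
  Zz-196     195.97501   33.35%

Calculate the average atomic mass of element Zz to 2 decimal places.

194.64 u

Ar = Σ fᵢ·mᵢ = 0.6665 × 193.96850 + 0.3335 × 195.97501
= 129.280005 + 65.357666 = 194.637671 u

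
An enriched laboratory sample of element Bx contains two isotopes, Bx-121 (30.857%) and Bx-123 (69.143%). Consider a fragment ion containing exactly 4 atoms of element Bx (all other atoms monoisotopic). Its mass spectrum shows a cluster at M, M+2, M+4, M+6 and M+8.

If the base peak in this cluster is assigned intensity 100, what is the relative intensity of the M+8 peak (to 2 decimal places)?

(0.30857 + 0.69143)^4 gives M 0.0091, M+2 0.0813, M+4 0.2731, M+6 0.4080, M+8 0.2286; the largest is M+6.
P(M+6) = C(4,3) × 0.30857^1 × 0.69143^3 = 4 × 0.30857 × 0.3305557 = 0.407998 (base)
P(M+8) = C(4,4) × 0.30857^0 × 0.69143^4 = 1 × 1.0000 × 0.22855613 = 0.228556
Relative intensity = 0.228556 / 0.407998 × 100 = 56.02

56.02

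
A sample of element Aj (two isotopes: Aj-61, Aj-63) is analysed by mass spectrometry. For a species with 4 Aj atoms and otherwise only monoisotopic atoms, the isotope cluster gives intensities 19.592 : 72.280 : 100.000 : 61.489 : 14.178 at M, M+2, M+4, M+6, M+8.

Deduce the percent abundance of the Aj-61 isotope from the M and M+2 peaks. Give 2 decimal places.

52.02%

Let p = fractional abundance of Aj-61. I(M+2)/I(M) = [C(4,1)·p^3·(1−p)] / p^4 = 4·(1−p)/p = 72.280/19.592 = 3.6893
(1−p)/p = 3.6893/4 = 0.9223  ⇒  p = 1/(1 + 0.9223) = 0.5202
Aj-61: 52.02%, Aj-63: 47.98%.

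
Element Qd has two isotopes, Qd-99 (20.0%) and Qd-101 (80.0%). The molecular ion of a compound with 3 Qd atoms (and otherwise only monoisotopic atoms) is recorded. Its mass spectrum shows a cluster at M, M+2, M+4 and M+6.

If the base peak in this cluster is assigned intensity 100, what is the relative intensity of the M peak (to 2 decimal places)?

Binomial terms of (0.200 + 0.800)^3: M 0.0080, M+2 0.0960, M+4 0.3840, M+6 0.5120 → M+6 is the base peak.
P(M+6) = C(3,3) × 0.200^0 × 0.800^3 = 1 × 1.0000 × 0.5120 = 0.512000 (base)
P(M) = C(3,0) × 0.200^3 × 0.800^0 = 1 × 0.0080 × 1.0000 = 0.008000
Relative intensity = 0.008000 / 0.512000 × 100 = 1.56

1.56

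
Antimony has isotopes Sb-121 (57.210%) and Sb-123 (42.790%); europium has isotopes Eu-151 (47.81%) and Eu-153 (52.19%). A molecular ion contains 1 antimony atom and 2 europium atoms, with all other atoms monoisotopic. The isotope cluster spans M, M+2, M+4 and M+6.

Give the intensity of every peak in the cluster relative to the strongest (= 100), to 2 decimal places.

34.12 : 100.00 : 96.36 : 30.41

Antimony pattern (n=1): 0.5721 : 0.4279
Europium pattern (n=2): 0.22857961 : 0.49904078 : 0.27237961
Convolve the two distributions (both contribute in 2-u steps):
  M: 0.5721×0.22857961 = 0.130770
  M+2: 0.5721×0.49904078 + 0.4279×0.22857961 = 0.383310
  M+4: 0.5721×0.27237961 + 0.4279×0.49904078 = 0.369368
  M+6: 0.4279×0.27237961 = 0.116551
Scale to base peak (0.383310) = 100: 34.12 : 100.00 : 96.36 : 30.41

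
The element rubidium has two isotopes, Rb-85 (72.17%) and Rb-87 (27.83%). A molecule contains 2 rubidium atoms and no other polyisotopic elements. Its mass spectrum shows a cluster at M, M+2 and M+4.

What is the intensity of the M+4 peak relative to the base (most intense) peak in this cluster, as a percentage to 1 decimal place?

Term probabilities: M 0.5209, M+2 0.4017, M+4 0.0775. Base peak = M.
P(M) = C(2,0) × 0.7217^2 × 0.2783^0 = 1 × 0.52085089 × 1.0000 = 0.520851 (base)
P(M+4) = C(2,2) × 0.7217^0 × 0.2783^2 = 1 × 1.0000 × 0.07745089 = 0.077451
Relative intensity = 0.077451 / 0.520851 × 100 = 14.9

14.9%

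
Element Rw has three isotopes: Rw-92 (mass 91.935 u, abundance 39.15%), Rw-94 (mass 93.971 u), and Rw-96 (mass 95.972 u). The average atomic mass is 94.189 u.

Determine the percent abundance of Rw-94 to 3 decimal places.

Let x and y be the fractions of Rw-94 and Rw-96. Then x + y = 1 − 0.3915 = 0.6085 and 93.971x + 95.972y = 94.189 − 0.3915×91.935 = 58.1964475.
Substituting: 93.971x + 95.972(0.6085 − x) = 58.1964475
(93.971 − 95.972)x = -0.2025145  ⇒  x = 0.10121, y = 0.50729
Rw-94: 10.121%, Rw-96: 50.729%.

10.121%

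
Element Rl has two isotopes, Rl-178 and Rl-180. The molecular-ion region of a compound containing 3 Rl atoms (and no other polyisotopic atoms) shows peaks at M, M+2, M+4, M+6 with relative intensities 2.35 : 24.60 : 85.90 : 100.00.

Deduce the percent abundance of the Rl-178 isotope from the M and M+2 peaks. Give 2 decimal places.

22.27%

Let p = fractional abundance of Rl-178. I(M+2)/I(M) = [C(3,1)·p^2·(1−p)] / p^3 = 3·(1−p)/p = 24.60/2.35 = 10.4681
(1−p)/p = 10.4681/3 = 3.4894  ⇒  p = 1/(1 + 3.4894) = 0.2227
Rl-178: 22.27%, Rl-180: 77.73%.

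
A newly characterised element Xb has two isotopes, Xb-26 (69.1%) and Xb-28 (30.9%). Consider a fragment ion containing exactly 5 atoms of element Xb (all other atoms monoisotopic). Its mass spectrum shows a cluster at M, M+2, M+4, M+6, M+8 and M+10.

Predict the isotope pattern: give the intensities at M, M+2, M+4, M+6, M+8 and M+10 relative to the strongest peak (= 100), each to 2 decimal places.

The 5 Xb atoms are independent, so intensities follow the terms of (0.691 + 0.309)^5.
P(M) = 0.691^5 = 0.157540
P(M+2) = 5 × 0.691^4 × 0.309^1 = 0.352242
P(M+4) = 10 × 0.691^3 × 0.309^2 = 0.315029
P(M+6) = 10 × 0.691^2 × 0.309^3 = 0.140874
P(M+8) = 5 × 0.691^1 × 0.309^4 = 0.031498
P(M+10) = 0.309^5 = 0.002817
The M+2 peak is largest (0.352242); scaling to 100 gives 44.72 : 100.00 : 89.44 : 39.99 : 8.94 : 0.80.

44.72 : 100.00 : 89.44 : 39.99 : 8.94 : 0.80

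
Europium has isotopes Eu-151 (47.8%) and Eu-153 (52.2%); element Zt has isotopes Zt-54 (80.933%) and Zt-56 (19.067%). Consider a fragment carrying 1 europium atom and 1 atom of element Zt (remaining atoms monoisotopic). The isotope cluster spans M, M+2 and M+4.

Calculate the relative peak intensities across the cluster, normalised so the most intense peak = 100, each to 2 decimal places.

75.32 : 100.00 : 19.38

Europium pattern (n=1): 0.4780 : 0.5220
Element Zt pattern (n=1): 0.80933 : 0.19067
Convolve the two distributions (both contribute in 2-u steps):
  M: 0.4780×0.80933 = 0.386860
  M+2: 0.4780×0.19067 + 0.5220×0.80933 = 0.513611
  M+4: 0.5220×0.19067 = 0.099530
Scale to base peak (0.513611) = 100: 75.32 : 100.00 : 19.38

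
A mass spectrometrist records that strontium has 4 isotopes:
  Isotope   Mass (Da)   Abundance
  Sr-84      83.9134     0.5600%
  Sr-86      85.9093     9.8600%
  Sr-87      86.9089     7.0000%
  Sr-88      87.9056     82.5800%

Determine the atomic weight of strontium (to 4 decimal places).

87.6166 Da

The abundance-weighted mean is 0.005600 × 83.9134 + 0.098600 × 85.9093 + 0.070000 × 86.9089 + 0.825800 × 87.9056
= 0.46992 + 8.47066 + 6.08362 + 72.59244 = 87.61664 Da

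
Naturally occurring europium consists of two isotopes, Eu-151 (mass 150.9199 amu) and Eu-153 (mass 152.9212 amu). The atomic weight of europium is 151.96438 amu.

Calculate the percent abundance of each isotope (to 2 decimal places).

Eu-151: 47.81%, Eu-153: 52.19%

Writing the weighted mean with unknown fraction x of Eu-151:
150.9199·x + 152.9212·(1 − x) = 151.96438
(150.9199 − 152.9212)·x = 151.96438 − 152.9212
x = -0.95682 / -2.0013 = 0.47810 → 47.81% Eu-151, 52.19% Eu-153.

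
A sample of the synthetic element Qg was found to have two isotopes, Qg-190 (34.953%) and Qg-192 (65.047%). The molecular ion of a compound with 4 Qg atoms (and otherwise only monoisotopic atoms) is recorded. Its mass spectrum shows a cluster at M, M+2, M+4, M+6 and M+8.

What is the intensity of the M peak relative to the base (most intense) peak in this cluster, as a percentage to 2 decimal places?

Binomial terms of (0.34953 + 0.65047)^4: M 0.0149, M+2 0.1111, M+4 0.3102, M+6 0.3848, M+8 0.1790 → M+6 is the base peak.
P(M+6) = C(4,3) × 0.34953^1 × 0.65047^3 = 4 × 0.34953 × 0.27522116 = 0.384792 (base)
P(M) = C(4,0) × 0.34953^4 × 0.65047^0 = 1 × 0.01492581 × 1.0000 = 0.014926
Relative intensity = 0.014926 / 0.384792 × 100 = 3.88

3.88%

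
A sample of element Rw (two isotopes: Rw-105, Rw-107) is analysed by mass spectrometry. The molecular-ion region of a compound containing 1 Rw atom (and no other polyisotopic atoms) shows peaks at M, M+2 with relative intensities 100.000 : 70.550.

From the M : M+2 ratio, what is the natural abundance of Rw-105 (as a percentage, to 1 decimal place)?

Write p for the Rw-105 fraction. I(M+2)/I(M) = [C(1,1)·p^0·(1−p)] / p^1 = 1·(1−p)/p = 70.550/100.000 = 0.7055
(1−p)/p = 0.7055/1 = 0.7055  ⇒  p = 1/(1 + 0.7055) = 0.5863
Rw-105: 58.6%, Rw-107: 41.4%.

58.6%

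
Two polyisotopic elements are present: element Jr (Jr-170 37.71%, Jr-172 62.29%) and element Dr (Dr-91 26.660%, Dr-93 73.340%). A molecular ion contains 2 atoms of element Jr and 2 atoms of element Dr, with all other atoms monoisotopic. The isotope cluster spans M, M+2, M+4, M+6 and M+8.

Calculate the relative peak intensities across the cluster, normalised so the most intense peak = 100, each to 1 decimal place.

Element Jr pattern (n=2): 0.14220441 : 0.46979118 : 0.38800441
Element Dr pattern (n=2): 0.07107556 : 0.39104888 : 0.53787556
Convolve the two distributions (both contribute in 2-u steps):
  M: 0.14220441×0.07107556 = 0.010107
  M+2: 0.14220441×0.39104888 + 0.46979118×0.07107556 = 0.089000
  M+4: 0.14220441×0.53787556 + 0.46979118×0.39104888 + 0.38800441×0.07107556 = 0.287777
  M+6: 0.46979118×0.53787556 + 0.38800441×0.39104888 = 0.404418
  M+8: 0.38800441×0.53787556 = 0.208698
Scale to base peak (0.404418) = 100: 2.5 : 22.0 : 71.2 : 100.0 : 51.6

2.5 : 22.0 : 71.2 : 100.0 : 51.6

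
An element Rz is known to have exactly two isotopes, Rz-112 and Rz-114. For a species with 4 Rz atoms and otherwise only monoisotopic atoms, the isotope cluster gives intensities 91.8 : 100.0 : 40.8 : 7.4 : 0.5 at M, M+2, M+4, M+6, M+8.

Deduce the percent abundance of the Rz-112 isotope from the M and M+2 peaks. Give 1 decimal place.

78.6%

Let p = fractional abundance of Rz-112. I(M+2)/I(M) = [C(4,1)·p^3·(1−p)] / p^4 = 4·(1−p)/p = 100.0/91.8 = 1.0893
(1−p)/p = 1.0893/4 = 0.2723  ⇒  p = 1/(1 + 0.2723) = 0.7860
Rz-112: 78.6%, Rz-114: 21.4%.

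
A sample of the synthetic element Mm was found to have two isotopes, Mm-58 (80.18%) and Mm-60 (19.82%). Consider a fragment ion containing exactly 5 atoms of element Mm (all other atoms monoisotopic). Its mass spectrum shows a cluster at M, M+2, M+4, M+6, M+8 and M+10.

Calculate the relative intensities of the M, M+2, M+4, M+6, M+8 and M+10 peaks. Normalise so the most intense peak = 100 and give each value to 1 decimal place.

80.9 : 100.0 : 49.4 : 12.2 : 1.5 : 0.1

Each Mm atom is independently Mm-58 (p = 0.8018) or Mm-60 (q = 0.1982); the cluster is the binomial expansion (p + q)^5.
P(M) = 0.8018^5 = 0.331383
P(M+2) = 5 × 0.8018^4 × 0.1982^1 = 0.409579
P(M+4) = 10 × 0.8018^3 × 0.1982^2 = 0.202491
P(M+6) = 10 × 0.8018^2 × 0.1982^3 = 0.050054
P(M+8) = 5 × 0.8018^1 × 0.1982^4 = 0.006187
P(M+10) = 0.1982^5 = 0.000306
The M+2 peak is largest (0.409579); scaling to 100 gives 80.9 : 100.0 : 49.4 : 12.2 : 1.5 : 0.1.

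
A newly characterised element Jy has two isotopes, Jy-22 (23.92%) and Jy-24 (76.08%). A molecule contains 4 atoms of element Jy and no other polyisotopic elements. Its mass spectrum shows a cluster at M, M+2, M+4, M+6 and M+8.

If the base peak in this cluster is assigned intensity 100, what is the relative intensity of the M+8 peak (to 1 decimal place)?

(0.2392 + 0.7608)^4 gives M 0.0033, M+2 0.0416, M+4 0.1987, M+6 0.4213, M+8 0.3350; the largest is M+6.
P(M+6) = C(4,3) × 0.2392^1 × 0.7608^3 = 4 × 0.2392 × 0.4403637 = 0.421340 (base)
P(M+8) = C(4,4) × 0.2392^0 × 0.7608^4 = 1 × 1.0000 × 0.3350287 = 0.335029
Relative intensity = 0.335029 / 0.421340 × 100 = 79.5

79.5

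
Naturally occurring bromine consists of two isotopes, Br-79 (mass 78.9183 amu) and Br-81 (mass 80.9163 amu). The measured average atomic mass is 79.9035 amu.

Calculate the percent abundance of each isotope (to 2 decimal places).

Br-79: 50.69%, Br-81: 49.31%

With x = fraction of Br-79 (so Br-81 is 1 − x):
78.9183·x + 80.9163·(1 − x) = 79.9035
(78.9183 − 80.9163)·x = 79.9035 − 80.9163
x = -1.0128 / -1.9980 = 0.50691 → 50.69% Br-79, 49.31% Br-81.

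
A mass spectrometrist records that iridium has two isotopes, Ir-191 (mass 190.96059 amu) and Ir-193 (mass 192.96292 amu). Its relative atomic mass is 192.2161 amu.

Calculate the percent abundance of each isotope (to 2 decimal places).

Ir-191: 37.30%, Ir-193: 62.70%

With x = fraction of Ir-191 (so Ir-193 is 1 − x):
190.96059·x + 192.96292·(1 − x) = 192.2161
(190.96059 − 192.96292)·x = 192.2161 − 192.96292
x = -0.74682 / -2.00233 = 0.37298 → 37.30% Ir-191, 62.70% Ir-193.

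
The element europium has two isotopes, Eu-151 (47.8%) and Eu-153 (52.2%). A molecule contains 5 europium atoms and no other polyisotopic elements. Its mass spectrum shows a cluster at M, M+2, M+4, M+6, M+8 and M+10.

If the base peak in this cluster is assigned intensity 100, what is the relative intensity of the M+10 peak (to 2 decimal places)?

Term probabilities: M 0.0250, M+2 0.1363, M+4 0.2976, M+6 0.3250, M+8 0.1775, M+10 0.0388. Base peak = M+6.
P(M+6) = C(5,3) × 0.478^2 × 0.522^3 = 10 × 0.228484 × 0.14223665 = 0.324988 (base)
P(M+10) = C(5,5) × 0.478^0 × 0.522^5 = 1 × 1.0000 × 0.03875721 = 0.038757
Relative intensity = 0.038757 / 0.324988 × 100 = 11.93

11.93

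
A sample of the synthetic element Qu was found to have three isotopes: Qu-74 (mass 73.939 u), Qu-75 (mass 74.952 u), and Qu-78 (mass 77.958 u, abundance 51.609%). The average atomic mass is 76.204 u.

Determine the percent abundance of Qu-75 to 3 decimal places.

The remaining 48.391% is split between Qu-74 (fraction x) and Qu-75 (fraction 0.48391 − x).
Substituting: 73.939x + 74.952(0.48391 − x) = 35.97065578
(73.939 − 74.952)x = -0.29936654  ⇒  x = 0.29552, y = 0.18839
Qu-74: 29.552%, Qu-75: 18.839%.

18.839%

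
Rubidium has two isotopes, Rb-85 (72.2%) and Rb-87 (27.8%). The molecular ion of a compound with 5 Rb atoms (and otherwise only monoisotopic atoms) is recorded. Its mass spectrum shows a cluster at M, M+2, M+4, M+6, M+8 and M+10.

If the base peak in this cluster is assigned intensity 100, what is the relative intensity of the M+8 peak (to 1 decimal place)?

(0.722 + 0.278)^5 gives M 0.1962, M+2 0.3777, M+4 0.2909, M+6 0.1120, M+8 0.0216, M+10 0.0017; the largest is M+2.
P(M+2) = C(5,1) × 0.722^4 × 0.278^1 = 5 × 0.27173701 × 0.2780 = 0.377714 (base)
P(M+8) = C(5,4) × 0.722^1 × 0.278^4 = 5 × 0.7220 × 0.00597282 = 0.021562
Relative intensity = 0.021562 / 0.377714 × 100 = 5.7

5.7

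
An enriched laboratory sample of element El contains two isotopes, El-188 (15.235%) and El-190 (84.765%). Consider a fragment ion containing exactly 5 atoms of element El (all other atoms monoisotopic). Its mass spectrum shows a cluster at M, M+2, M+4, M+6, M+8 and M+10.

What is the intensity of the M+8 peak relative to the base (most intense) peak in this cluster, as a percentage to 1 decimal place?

89.9%

(0.15235 + 0.84765)^5 gives M 0.0001, M+2 0.0023, M+4 0.0254, M+6 0.1414, M+8 0.3933, M+10 0.4376; the largest is M+10.
P(M+10) = C(5,5) × 0.15235^0 × 0.84765^5 = 1 × 1.0000 × 0.43760556 = 0.437606 (base)
P(M+8) = C(5,4) × 0.15235^1 × 0.84765^4 = 5 × 0.15235 × 0.51625737 = 0.393259
Relative intensity = 0.393259 / 0.437606 × 100 = 89.9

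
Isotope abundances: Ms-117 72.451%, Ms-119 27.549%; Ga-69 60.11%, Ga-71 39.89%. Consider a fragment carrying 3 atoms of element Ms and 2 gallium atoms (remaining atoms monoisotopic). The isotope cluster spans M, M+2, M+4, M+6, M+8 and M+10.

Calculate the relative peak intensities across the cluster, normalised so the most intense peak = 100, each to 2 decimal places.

40.52 : 100.00 : 96.77 : 45.91 : 10.70 : 0.98

Element Ms pattern (n=3): 0.38030598 : 0.43382629 : 0.16495949 : 0.02090824
Gallium pattern (n=2): 0.36132121 : 0.47955758 : 0.15912121
Convolve the two distributions (both contribute in 2-u steps):
  M: 0.38030598×0.36132121 = 0.137413
  M+2: 0.38030598×0.47955758 + 0.43382629×0.36132121 = 0.339129
  M+4: 0.38030598×0.15912121 + 0.43382629×0.47955758 + 0.16495949×0.36132121 = 0.328163
  M+6: 0.43382629×0.15912121 + 0.16495949×0.47955758 + 0.02090824×0.36132121 = 0.155693
  M+8: 0.16495949×0.15912121 + 0.02090824×0.47955758 = 0.036275
  M+10: 0.02090824×0.15912121 = 0.003327
Scale to base peak (0.339129) = 100: 40.52 : 100.00 : 96.77 : 45.91 : 10.70 : 0.98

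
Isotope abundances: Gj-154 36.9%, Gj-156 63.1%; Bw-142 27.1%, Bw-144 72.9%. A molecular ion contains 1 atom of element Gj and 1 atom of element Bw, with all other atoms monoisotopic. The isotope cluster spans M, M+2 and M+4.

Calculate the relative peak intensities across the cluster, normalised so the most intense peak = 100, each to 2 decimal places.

21.74 : 95.65 : 100.00

Element Gj pattern (n=1): 0.3690 : 0.6310
Element Bw pattern (n=1): 0.2710 : 0.7290
Convolve the two distributions (both contribute in 2-u steps):
  M: 0.3690×0.2710 = 0.099999
  M+2: 0.3690×0.7290 + 0.6310×0.2710 = 0.440002
  M+4: 0.6310×0.7290 = 0.459999
Scale to base peak (0.459999) = 100: 21.74 : 95.65 : 100.00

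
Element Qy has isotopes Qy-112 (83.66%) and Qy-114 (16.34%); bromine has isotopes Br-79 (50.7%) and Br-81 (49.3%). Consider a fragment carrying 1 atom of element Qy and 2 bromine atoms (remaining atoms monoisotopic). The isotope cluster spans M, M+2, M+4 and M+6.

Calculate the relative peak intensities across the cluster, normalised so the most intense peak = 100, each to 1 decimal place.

46.7 : 100.0 : 61.9 : 8.6

Element Qy pattern (n=1): 0.8366 : 0.1634
Bromine pattern (n=2): 0.257049 : 0.499902 : 0.243049
Convolve the two distributions (both contribute in 2-u steps):
  M: 0.8366×0.257049 = 0.215047
  M+2: 0.8366×0.499902 + 0.1634×0.257049 = 0.460220
  M+4: 0.8366×0.243049 + 0.1634×0.499902 = 0.285019
  M+6: 0.1634×0.243049 = 0.039714
Scale to base peak (0.460220) = 100: 46.7 : 100.0 : 61.9 : 8.6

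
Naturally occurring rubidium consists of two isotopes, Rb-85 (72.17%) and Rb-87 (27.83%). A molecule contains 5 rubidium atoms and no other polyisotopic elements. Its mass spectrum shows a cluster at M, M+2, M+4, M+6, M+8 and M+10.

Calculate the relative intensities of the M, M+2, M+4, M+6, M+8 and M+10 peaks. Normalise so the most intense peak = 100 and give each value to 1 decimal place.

The 5 Rb atoms are independent, so intensities follow the terms of (0.7217 + 0.2783)^5.
P(M) = 0.7217^5 = 0.195787
P(M+2) = 5 × 0.7217^4 × 0.2783^1 = 0.377494
P(M+4) = 10 × 0.7217^3 × 0.2783^2 = 0.291136
P(M+6) = 10 × 0.7217^2 × 0.2783^3 = 0.112267
P(M+8) = 5 × 0.7217^1 × 0.2783^4 = 0.021646
P(M+10) = 0.2783^5 = 0.001669
The M+2 peak is largest (0.377494); scaling to 100 gives 51.9 : 100.0 : 77.1 : 29.7 : 5.7 : 0.4.

51.9 : 100.0 : 77.1 : 29.7 : 5.7 : 0.4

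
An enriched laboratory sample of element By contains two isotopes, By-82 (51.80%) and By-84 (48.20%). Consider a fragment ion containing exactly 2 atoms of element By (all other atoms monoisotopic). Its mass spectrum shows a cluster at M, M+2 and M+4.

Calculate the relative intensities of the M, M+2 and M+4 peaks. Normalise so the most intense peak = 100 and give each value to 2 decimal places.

53.73 : 100.00 : 46.53

Each By atom is independently By-82 (p = 0.5180) or By-84 (q = 0.4820); the cluster is the binomial expansion (p + q)^2.
P(M) = 0.5180^2 = 0.268324
P(M+2) = 2 × 0.5180^1 × 0.4820^1 = 0.499352
P(M+4) = 0.4820^2 = 0.232324
The M+2 peak is largest (0.499352); scaling to 100 gives 53.73 : 100.00 : 46.53.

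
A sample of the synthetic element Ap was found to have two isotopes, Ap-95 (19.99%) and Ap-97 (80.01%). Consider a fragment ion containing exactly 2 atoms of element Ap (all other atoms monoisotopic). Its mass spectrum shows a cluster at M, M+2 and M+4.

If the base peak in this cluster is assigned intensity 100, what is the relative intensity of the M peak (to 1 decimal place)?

6.2

Term probabilities: M 0.0400, M+2 0.3199, M+4 0.6402. Base peak = M+4.
P(M+4) = C(2,2) × 0.1999^0 × 0.8001^2 = 1 × 1.0000 × 0.64016001 = 0.640160 (base)
P(M) = C(2,0) × 0.1999^2 × 0.8001^0 = 1 × 0.03996001 × 1.0000 = 0.039960
Relative intensity = 0.039960 / 0.640160 × 100 = 6.2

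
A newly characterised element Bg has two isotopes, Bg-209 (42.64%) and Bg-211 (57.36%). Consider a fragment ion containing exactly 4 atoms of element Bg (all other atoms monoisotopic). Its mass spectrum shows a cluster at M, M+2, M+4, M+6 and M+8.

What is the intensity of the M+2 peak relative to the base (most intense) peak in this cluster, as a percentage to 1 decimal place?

49.6%

Term probabilities: M 0.0331, M+2 0.1779, M+4 0.3589, M+6 0.3219, M+8 0.1083. Base peak = M+4.
P(M+4) = C(4,2) × 0.4264^2 × 0.5736^2 = 6 × 0.18181696 × 0.32901696 = 0.358925 (base)
P(M+2) = C(4,1) × 0.4264^3 × 0.5736^1 = 4 × 0.07752675 × 0.5736 = 0.177877
Relative intensity = 0.177877 / 0.358925 × 100 = 49.6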